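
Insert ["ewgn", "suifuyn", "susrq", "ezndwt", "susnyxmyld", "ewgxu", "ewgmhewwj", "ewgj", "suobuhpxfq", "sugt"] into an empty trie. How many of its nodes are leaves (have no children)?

Leaves are exactly the stored words that no other stored word extends.
Those words: "ewgj", "ewgmhewwj", "ewgn", "ewgxu", "ezndwt", "sugt", "suifuyn", "suobuhpxfq", "susnyxmyld", "susrq"
Leaf count: 10

10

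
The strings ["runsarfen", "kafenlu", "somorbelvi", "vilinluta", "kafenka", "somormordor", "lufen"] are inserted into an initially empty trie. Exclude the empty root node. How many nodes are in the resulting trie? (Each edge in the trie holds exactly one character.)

48

For each word, the new-node count is its length minus the longest prefix already in the trie:
  "runsarfen" → 9 new (r, u, n, s, a, r, f, e, n)
  "kafenlu" → 7 new (k, a, f, e, n, l, u)
  "somorbelvi" → 10 new (s, o, m, o, r, b, e, l, v, i)
  "vilinluta" → 9 new (v, i, l, i, n, l, u, t, a)
  "kafenka" → prefix "kafen" already present; 2 new (k, a)
  "somormordor" → prefix "somor" already present; 6 new (m, o, r, d, o, r)
  "lufen" → 5 new (l, u, f, e, n)
Total nodes = 9 + 7 + 10 + 9 + 2 + 6 + 5 = 48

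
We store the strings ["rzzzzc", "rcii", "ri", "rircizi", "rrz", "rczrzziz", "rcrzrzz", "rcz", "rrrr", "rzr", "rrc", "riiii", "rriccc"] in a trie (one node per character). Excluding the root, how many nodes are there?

Insert word by word; a character creates a node only if that edge doesn't already exist:
  "rzzzzc" → 6 new (r, z, z, z, z, c)
  "rcii" → prefix "r" already present; 3 new (c, i, i)
  "ri" → prefix "r" already present; 1 new (i)
  "rircizi" → prefix "ri" already present; 5 new (r, c, i, z, i)
  "rrz" → prefix "r" already present; 2 new (r, z)
  "rczrzziz" → prefix "rc" already present; 6 new (z, r, z, z, i, z)
  "rcrzrzz" → prefix "rc" already present; 5 new (r, z, r, z, z)
  "rcz" → prefix "rcz" already present; 0 new (none)
  "rrrr" → prefix "rr" already present; 2 new (r, r)
  "rzr" → prefix "rz" already present; 1 new (r)
  "rrc" → prefix "rr" already present; 1 new (c)
  "riiii" → prefix "ri" already present; 3 new (i, i, i)
  "rriccc" → prefix "rr" already present; 4 new (i, c, c, c)
Total nodes = 6 + 3 + 1 + 5 + 2 + 6 + 5 + 0 + 2 + 1 + 1 + 3 + 4 = 39

39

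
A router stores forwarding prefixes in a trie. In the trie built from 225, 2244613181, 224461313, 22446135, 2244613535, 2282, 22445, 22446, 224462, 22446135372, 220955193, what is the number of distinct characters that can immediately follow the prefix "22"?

The children of the "22" node are the distinct next characters among strings starting with "22".
Distinct next characters after "22": 0, 4, 5, 8.
That node has 4 child edges.

4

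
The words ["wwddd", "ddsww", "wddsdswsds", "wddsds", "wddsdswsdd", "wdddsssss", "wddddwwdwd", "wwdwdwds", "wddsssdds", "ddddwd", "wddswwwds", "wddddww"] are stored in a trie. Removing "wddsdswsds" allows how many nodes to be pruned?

1

Walk "wddsdswsds" from the leaf back toward the root, removing each node that no remaining word uses.
The suffix "s" (1 node) is used only by "wddsdswsds"; the node for "wddsdswsd" still has the child "d", so pruning stops there.
Nodes removed: 1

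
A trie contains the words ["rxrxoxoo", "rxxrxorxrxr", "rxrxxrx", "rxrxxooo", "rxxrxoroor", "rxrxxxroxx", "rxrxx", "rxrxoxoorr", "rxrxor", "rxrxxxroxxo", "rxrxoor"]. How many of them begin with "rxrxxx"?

Filter for entries beginning with "rxrxxx":
Matches: "rxrxxxroxx", "rxrxxxroxxo"
Count: 2

2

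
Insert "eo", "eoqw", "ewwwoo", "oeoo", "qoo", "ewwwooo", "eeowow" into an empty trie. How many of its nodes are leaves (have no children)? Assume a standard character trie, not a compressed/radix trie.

5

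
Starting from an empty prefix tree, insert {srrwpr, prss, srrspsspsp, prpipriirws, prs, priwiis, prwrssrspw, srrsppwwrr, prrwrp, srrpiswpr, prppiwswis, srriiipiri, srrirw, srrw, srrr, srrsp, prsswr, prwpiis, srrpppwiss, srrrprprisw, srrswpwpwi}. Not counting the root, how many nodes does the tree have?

96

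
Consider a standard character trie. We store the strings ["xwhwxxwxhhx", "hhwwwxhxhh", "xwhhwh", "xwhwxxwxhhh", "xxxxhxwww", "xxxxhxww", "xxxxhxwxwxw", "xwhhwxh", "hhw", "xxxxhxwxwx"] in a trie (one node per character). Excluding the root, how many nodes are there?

Trie structure (* marks end of a word):
(root)
├─ h
│  └─ h
│     └─ w *
│        └─ w
│           └─ w
│              └─ x
│                 └─ h
│                    └─ x
│                       └─ h
│                          └─ h *
└─ x
   ├─ w
   │  └─ h
   │     ├─ h
   │     │  └─ w
   │     │     ├─ h *
   │     │     └─ x
   │     │        └─ h *
   │     └─ w
   │        └─ x
   │           └─ x
   │              └─ w
   │                 └─ x
   │                    └─ h
   │                       └─ h
   │                          ├─ h *
   │                          └─ x *
   └─ x
      └─ x
         └─ x
            └─ h
               └─ x
                  └─ w
                     ├─ w *
                     │  └─ w *
                     └─ x
                        └─ w
                           └─ x *
                              └─ w *
Counting every labelled node above: 39.

39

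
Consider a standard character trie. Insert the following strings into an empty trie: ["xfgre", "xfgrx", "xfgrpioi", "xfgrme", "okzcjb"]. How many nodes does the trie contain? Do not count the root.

Trace insertions, counting only characters that open a new branch:
  "xfgre" → 5 new (x, f, g, r, e)
  "xfgrx" → prefix "xfgr" already present; 1 new (x)
  "xfgrpioi" → prefix "xfgr" already present; 4 new (p, i, o, i)
  "xfgrme" → prefix "xfgr" already present; 2 new (m, e)
  "okzcjb" → 6 new (o, k, z, c, j, b)
Total nodes = 5 + 1 + 4 + 2 + 6 = 18

18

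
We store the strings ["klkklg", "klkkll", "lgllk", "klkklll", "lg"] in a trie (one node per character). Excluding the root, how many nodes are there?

13

Count nodes per top-level branch (shared prefixes stored once):
  'k'-branch (klkklg, klkkll, klkklll): 8 nodes
  'l'-branch (lg, lgllk): 5 nodes
Sum: 13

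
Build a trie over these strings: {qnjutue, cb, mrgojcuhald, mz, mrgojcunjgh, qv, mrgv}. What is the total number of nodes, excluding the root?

For each word, the new-node count is its length minus the longest prefix already in the trie:
  "qnjutue" → 7 new (q, n, j, u, t, u, e)
  "cb" → 2 new (c, b)
  "mrgojcuhald" → 11 new (m, r, g, o, j, c, u, h, a, l, d)
  "mz" → prefix "m" already present; 1 new (z)
  "mrgojcunjgh" → prefix "mrgojcu" already present; 4 new (n, j, g, h)
  "qv" → prefix "q" already present; 1 new (v)
  "mrgv" → prefix "mrg" already present; 1 new (v)
Total nodes = 7 + 2 + 11 + 1 + 4 + 1 + 1 = 27

27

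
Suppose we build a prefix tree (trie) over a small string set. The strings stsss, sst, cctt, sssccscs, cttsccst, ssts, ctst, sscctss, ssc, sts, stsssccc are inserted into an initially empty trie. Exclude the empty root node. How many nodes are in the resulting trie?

35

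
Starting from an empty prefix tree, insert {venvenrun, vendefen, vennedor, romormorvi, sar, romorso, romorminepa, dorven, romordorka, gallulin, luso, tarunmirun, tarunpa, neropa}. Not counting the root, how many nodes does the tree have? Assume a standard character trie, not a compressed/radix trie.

Trace insertions, counting only characters that open a new branch:
  "venvenrun" → 9 new (v, e, n, v, e, n, r, u, n)
  "vendefen" → prefix "ven" already present; 5 new (d, e, f, e, n)
  "vennedor" → prefix "ven" already present; 5 new (n, e, d, o, r)
  "romormorvi" → 10 new (r, o, m, o, r, m, o, r, v, i)
  "sar" → 3 new (s, a, r)
  "romorso" → prefix "romor" already present; 2 new (s, o)
  "romorminepa" → prefix "romorm" already present; 5 new (i, n, e, p, a)
  "dorven" → 6 new (d, o, r, v, e, n)
  "romordorka" → prefix "romor" already present; 5 new (d, o, r, k, a)
  "gallulin" → 8 new (g, a, l, l, u, l, i, n)
  "luso" → 4 new (l, u, s, o)
  "tarunmirun" → 10 new (t, a, r, u, n, m, i, r, u, n)
  "tarunpa" → prefix "tarun" already present; 2 new (p, a)
  "neropa" → 6 new (n, e, r, o, p, a)
Total nodes = 9 + 5 + 5 + 10 + 3 + 2 + 5 + 6 + 5 + 8 + 4 + 10 + 2 + 6 = 80

80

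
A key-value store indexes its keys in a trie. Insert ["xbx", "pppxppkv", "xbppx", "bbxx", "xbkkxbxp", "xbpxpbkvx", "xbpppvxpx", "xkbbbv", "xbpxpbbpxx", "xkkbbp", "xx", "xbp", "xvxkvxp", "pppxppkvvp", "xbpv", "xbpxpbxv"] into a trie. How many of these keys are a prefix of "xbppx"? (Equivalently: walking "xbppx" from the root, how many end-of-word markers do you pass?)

Traverse "xbppx" character by character; count nodes along the way that are marked as word ends.
Prefixes of the query that are stored words: "xbp", "xbppx"
Count: 2

2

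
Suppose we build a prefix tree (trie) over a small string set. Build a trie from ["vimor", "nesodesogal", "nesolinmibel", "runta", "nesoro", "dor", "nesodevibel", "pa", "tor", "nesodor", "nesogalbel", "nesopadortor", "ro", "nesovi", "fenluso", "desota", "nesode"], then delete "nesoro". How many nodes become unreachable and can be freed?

2

After clearing the end-marker at "nesoro", prune upward until reaching a node still needed by another word.
The suffix "ro" (2 nodes) is used only by "nesoro"; the node for "neso" still has the child "d", so pruning stops there.
Nodes removed: 2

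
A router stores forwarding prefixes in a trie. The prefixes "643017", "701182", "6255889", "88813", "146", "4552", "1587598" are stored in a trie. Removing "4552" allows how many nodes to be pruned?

4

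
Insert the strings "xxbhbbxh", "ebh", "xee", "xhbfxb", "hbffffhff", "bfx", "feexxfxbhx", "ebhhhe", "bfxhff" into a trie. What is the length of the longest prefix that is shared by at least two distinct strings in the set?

3

Look for the deepest trie node that still has at least two words in its subtree.
e.g. "bfx" and "bfxhff" share the prefix "bfx" of length 3; no pair shares a longer one.
Longest shared-prefix length: 3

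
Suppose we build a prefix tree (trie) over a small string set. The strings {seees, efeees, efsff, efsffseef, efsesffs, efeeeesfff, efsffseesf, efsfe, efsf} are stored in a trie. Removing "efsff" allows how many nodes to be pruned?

A node on "efsff"'s path can go only if nothing else ends at it or branches off below it.
Every node on "efsff" is still needed (e.g. by "efsffseef"), so nothing is freed.
Nodes removed: 0

0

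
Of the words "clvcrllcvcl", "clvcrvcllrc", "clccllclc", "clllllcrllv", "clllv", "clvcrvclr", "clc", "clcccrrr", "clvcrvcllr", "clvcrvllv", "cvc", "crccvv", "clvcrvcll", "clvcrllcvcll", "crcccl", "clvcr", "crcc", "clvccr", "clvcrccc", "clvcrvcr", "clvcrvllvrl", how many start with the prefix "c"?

Filter for entries beginning with "c":
Matches: "clc", "clcccrrr", "clccllclc", "clllllcrllv", "clllv", "clvccr", "clvcr", "clvcrccc", "clvcrllcvcl", "clvcrllcvcll", "clvcrvcll", "clvcrvcllr", "clvcrvcllrc", "clvcrvclr", "clvcrvcr", "clvcrvllv", "clvcrvllvrl", "crcc", "crcccl", "crccvv", "cvc"
Count: 21

21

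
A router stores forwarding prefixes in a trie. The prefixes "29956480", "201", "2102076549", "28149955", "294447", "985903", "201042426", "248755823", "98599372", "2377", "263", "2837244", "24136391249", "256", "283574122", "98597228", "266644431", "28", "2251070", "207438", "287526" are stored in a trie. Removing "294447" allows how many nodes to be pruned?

After clearing the end-marker at "294447", prune upward until reaching a node still needed by another word.
The suffix "4447" (4 nodes) is used only by "294447"; the node for "29" still has the child "9", so pruning stops there.
Nodes removed: 4

4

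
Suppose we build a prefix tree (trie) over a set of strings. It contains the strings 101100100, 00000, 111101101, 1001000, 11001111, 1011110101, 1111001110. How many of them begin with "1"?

6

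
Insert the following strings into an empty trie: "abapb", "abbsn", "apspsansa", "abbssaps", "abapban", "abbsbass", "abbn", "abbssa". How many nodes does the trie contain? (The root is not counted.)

Trace insertions, counting only characters that open a new branch:
  "abapb" → 5 new (a, b, a, p, b)
  "abbsn" → prefix "ab" already present; 3 new (b, s, n)
  "apspsansa" → prefix "a" already present; 8 new (p, s, p, s, a, n, s, a)
  "abbssaps" → prefix "abbs" already present; 4 new (s, a, p, s)
  "abapban" → prefix "abapb" already present; 2 new (a, n)
  "abbsbass" → prefix "abbs" already present; 4 new (b, a, s, s)
  "abbn" → prefix "abb" already present; 1 new (n)
  "abbssa" → prefix "abbssa" already present; 0 new (none)
Total nodes = 5 + 3 + 8 + 4 + 2 + 4 + 1 + 0 = 27

27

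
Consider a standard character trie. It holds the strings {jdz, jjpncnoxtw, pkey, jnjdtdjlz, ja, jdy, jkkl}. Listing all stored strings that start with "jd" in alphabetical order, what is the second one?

Filter for "jd…" and sort: "jdy", "jdz"
Position 2: jdz

jdz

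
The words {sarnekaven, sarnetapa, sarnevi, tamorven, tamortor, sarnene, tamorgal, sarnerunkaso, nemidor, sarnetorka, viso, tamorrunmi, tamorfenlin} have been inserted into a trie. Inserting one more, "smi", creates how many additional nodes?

2

The longest prefix of "smi" already in the trie is "s" (length 1).
Each of the 2 remaining characters creates one node.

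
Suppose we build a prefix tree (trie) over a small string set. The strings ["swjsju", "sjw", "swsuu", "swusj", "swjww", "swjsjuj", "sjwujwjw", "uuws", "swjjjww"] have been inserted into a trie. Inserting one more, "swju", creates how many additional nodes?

"swj" is already a path in the trie; the remaining "u" must be added.
New nodes needed: |"swju"| − 3 = 4 − 3 = 1.

1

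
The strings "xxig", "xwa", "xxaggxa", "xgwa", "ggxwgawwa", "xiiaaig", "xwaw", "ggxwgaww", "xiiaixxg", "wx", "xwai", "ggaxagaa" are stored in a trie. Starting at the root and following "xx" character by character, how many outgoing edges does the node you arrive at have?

Walk "xx" from the root, arriving at one node.
Distinct next characters after "xx": a, i.
That node has 2 child edges.

2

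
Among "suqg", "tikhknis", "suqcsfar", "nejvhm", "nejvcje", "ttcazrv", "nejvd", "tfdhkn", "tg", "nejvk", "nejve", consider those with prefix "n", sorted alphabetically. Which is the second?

nejvd

Words with prefix "n", in lexicographic order: "nejvcje", "nejvd", "nejve", "nejvhm", "nejvk"
Position 2: nejvd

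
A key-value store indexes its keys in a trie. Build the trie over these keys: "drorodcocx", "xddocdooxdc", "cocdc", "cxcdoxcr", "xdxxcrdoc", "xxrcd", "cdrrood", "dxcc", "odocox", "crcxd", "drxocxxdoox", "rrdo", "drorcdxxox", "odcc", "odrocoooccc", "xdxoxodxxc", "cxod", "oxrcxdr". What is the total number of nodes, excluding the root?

For each word, the new-node count is its length minus the longest prefix already in the trie:
  "drorodcocx" → 10 new (d, r, o, r, o, d, c, o, c, x)
  "xddocdooxdc" → 11 new (x, d, d, o, c, d, o, o, x, d, c)
  "cocdc" → 5 new (c, o, c, d, c)
  "cxcdoxcr" → prefix "c" already present; 7 new (x, c, d, o, x, c, r)
  "xdxxcrdoc" → prefix "xd" already present; 7 new (x, x, c, r, d, o, c)
  "xxrcd" → prefix "x" already present; 4 new (x, r, c, d)
  "cdrrood" → prefix "c" already present; 6 new (d, r, r, o, o, d)
  "dxcc" → prefix "d" already present; 3 new (x, c, c)
  "odocox" → 6 new (o, d, o, c, o, x)
  "crcxd" → prefix "c" already present; 4 new (r, c, x, d)
  "drxocxxdoox" → prefix "dr" already present; 9 new (x, o, c, x, x, d, o, o, x)
  "rrdo" → 4 new (r, r, d, o)
  "drorcdxxox" → prefix "dror" already present; 6 new (c, d, x, x, o, x)
  "odcc" → prefix "od" already present; 2 new (c, c)
  "odrocoooccc" → prefix "od" already present; 9 new (r, o, c, o, o, o, c, c, c)
  "xdxoxodxxc" → prefix "xdx" already present; 7 new (o, x, o, d, x, x, c)
  "cxod" → prefix "cx" already present; 2 new (o, d)
  "oxrcxdr" → prefix "o" already present; 6 new (x, r, c, x, d, r)
Total nodes = 10 + 11 + 5 + 7 + 7 + 4 + 6 + 3 + 6 + 4 + 9 + 4 + 6 + 2 + 9 + 7 + 2 + 6 = 108

108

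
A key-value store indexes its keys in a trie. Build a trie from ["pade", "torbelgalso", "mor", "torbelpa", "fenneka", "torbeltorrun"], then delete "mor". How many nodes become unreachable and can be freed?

After clearing the end-marker at "mor", prune upward until reaching a node still needed by another word.
No other word shares any prefix with "mor", so all 3 of its nodes go.
Nodes removed: 3

3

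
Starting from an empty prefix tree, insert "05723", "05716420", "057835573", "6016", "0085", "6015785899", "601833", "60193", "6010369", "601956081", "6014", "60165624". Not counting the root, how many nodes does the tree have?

Count nodes per top-level branch (shared prefixes stored once):
  '0'-branch (0085, 05716420, 05723, 057835573): 19 nodes
  '6'-branch (6010369, 6014, 6015785899, 6016, 60165624, 601833, 60193, 601956081): 30 nodes
Sum: 49

49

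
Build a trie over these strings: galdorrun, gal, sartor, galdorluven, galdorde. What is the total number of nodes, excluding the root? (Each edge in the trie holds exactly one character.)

22

For each word, the new-node count is its length minus the longest prefix already in the trie:
  "galdorrun" → 9 new (g, a, l, d, o, r, r, u, n)
  "gal" → prefix "gal" already present; 0 new (none)
  "sartor" → 6 new (s, a, r, t, o, r)
  "galdorluven" → prefix "galdor" already present; 5 new (l, u, v, e, n)
  "galdorde" → prefix "galdor" already present; 2 new (d, e)
Total nodes = 9 + 0 + 6 + 5 + 2 = 22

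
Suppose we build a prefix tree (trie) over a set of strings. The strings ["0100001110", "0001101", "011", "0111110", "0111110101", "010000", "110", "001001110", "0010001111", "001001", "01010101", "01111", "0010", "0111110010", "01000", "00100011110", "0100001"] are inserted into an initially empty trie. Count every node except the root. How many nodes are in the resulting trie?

For each word, the new-node count is its length minus the longest prefix already in the trie:
  "0100001110" → 10 new (0, 1, 0, 0, 0, 0, 1, 1, 1, 0)
  "0001101" → prefix "0" already present; 6 new (0, 0, 1, 1, 0, 1)
  "011" → prefix "01" already present; 1 new (1)
  "0111110" → prefix "011" already present; 4 new (1, 1, 1, 0)
  "0111110101" → prefix "0111110" already present; 3 new (1, 0, 1)
  "010000" → prefix "010000" already present; 0 new (none)
  "110" → 3 new (1, 1, 0)
  "001001110" → prefix "00" already present; 7 new (1, 0, 0, 1, 1, 1, 0)
  "0010001111" → prefix "00100" already present; 5 new (0, 1, 1, 1, 1)
  "001001" → prefix "001001" already present; 0 new (none)
  "01010101" → prefix "010" already present; 5 new (1, 0, 1, 0, 1)
  "01111" → prefix "01111" already present; 0 new (none)
  "0010" → prefix "0010" already present; 0 new (none)
  "0111110010" → prefix "0111110" already present; 3 new (0, 1, 0)
  "01000" → prefix "01000" already present; 0 new (none)
  "00100011110" → prefix "0010001111" already present; 1 new (0)
  "0100001" → prefix "0100001" already present; 0 new (none)
Total nodes = 10 + 6 + 1 + 4 + 3 + 0 + 3 + 7 + 5 + 0 + 5 + 0 + 0 + 3 + 0 + 1 + 0 = 48

48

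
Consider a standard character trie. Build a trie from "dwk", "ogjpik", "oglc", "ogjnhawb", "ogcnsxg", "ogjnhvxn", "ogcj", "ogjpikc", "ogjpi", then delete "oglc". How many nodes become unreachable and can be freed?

2

After clearing the end-marker at "oglc", prune upward until reaching a node still needed by another word.
The suffix "lc" (2 nodes) is used only by "oglc"; the node for "og" still has the child "j", so pruning stops there.
Nodes removed: 2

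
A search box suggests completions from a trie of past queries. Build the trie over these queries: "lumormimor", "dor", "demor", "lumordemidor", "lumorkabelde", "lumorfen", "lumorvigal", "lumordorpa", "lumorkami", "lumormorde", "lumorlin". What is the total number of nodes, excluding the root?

For each word, the new-node count is its length minus the longest prefix already in the trie:
  "lumormimor" → 10 new (l, u, m, o, r, m, i, m, o, r)
  "dor" → 3 new (d, o, r)
  "demor" → prefix "d" already present; 4 new (e, m, o, r)
  "lumordemidor" → prefix "lumor" already present; 7 new (d, e, m, i, d, o, r)
  "lumorkabelde" → prefix "lumor" already present; 7 new (k, a, b, e, l, d, e)
  "lumorfen" → prefix "lumor" already present; 3 new (f, e, n)
  "lumorvigal" → prefix "lumor" already present; 5 new (v, i, g, a, l)
  "lumordorpa" → prefix "lumord" already present; 4 new (o, r, p, a)
  "lumorkami" → prefix "lumorka" already present; 2 new (m, i)
  "lumormorde" → prefix "lumorm" already present; 4 new (o, r, d, e)
  "lumorlin" → prefix "lumor" already present; 3 new (l, i, n)
Total nodes = 10 + 3 + 4 + 7 + 7 + 3 + 5 + 4 + 2 + 4 + 3 = 52

52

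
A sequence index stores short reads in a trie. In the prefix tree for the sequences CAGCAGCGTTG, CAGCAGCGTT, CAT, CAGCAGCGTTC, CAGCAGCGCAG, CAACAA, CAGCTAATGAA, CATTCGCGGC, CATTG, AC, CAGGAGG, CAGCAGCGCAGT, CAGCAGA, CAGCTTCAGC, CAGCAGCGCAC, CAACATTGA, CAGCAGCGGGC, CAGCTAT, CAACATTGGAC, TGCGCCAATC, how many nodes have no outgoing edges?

Leaves are exactly the stored words that no other stored word extends.
Those words: "AC", "CAACAA", "CAACATTGA", "CAACATTGGAC", "CAGCAGA", "CAGCAGCGCAC", "CAGCAGCGCAGT", "CAGCAGCGGGC", "CAGCAGCGTTC", "CAGCAGCGTTG", "CAGCTAATGAA", "CAGCTAT", "CAGCTTCAGC", "CAGGAGG", "CATTCGCGGC", "CATTG", "TGCGCCAATC"
Leaf count: 17

17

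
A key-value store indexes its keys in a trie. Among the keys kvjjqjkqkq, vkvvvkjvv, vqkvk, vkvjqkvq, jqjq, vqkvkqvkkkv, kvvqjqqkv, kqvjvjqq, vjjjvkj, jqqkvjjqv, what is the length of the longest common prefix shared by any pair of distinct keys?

The deepest shared node is where two words last agree before diverging.
"vqkvk" and "vqkvkqvkkkv" agree on "vqkvk" (5 characters) before diverging; nothing deeper is shared.
Longest shared-prefix length: 5

5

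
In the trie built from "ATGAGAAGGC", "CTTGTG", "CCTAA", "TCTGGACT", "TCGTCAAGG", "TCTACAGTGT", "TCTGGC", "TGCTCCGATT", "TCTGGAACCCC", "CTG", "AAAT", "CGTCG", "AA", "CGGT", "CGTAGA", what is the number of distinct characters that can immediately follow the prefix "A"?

The children of the "A" node are the distinct next characters among strings starting with "A".
Characters that immediately follow "A" among the stored strings: {A, T}.
That node has 2 child edges.

2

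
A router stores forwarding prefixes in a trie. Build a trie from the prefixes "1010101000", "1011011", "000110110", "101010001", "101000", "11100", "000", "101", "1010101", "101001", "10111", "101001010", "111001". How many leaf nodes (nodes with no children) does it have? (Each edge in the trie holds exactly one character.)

A leaf is a node with no children — equivalently, the end of a word that is not a proper prefix of any other stored word.
Those words: "000110110", "101000", "101001010", "101010001", "1010101000", "1011011", "10111", "111001"
Leaf count: 8

8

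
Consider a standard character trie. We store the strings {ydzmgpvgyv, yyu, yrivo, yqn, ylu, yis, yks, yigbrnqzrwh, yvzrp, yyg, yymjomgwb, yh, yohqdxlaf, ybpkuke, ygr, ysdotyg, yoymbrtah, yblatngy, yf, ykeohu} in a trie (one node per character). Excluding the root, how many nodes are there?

86

Count nodes per top-level branch (shared prefixes stored once):
  'y'-branch (yblatngy, ybpkuke, ydzmgpvgyv, yf, ygr, yh, yigbrnqzrwh, yis, ykeohu, yks, ylu, yohqdxlaf, yoymbrtah, yqn, yrivo, ysdotyg, yvzrp, yyg, yymjomgwb, yyu): 86 nodes
Sum: 86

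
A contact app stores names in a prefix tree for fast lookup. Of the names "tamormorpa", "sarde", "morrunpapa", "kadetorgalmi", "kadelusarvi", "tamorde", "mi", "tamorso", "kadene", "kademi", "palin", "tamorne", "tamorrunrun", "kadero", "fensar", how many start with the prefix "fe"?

1

Traverse to the node for "fe", then collect every word in that subtree.
Words under "fe": fensar
Count: 1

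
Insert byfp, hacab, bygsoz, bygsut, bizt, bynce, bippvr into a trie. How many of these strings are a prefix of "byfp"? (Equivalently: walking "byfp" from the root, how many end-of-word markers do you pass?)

1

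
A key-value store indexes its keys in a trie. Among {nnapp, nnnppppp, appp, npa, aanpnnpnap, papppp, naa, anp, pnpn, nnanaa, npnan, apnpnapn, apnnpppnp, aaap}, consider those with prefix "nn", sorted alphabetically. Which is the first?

Words with prefix "nn", in lexicographic order: "nnanaa", "nnapp", "nnnppppp"
The 1st is nnanaa.

nnanaa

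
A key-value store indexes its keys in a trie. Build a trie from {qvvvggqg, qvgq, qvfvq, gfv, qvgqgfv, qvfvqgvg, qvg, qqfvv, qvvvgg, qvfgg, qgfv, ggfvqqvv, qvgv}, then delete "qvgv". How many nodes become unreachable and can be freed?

1

After clearing the end-marker at "qvgv", prune upward until reaching a node still needed by another word.
The suffix "v" (1 node) is used only by "qvgv"; the node for "qvg" still has the child "q", so pruning stops there.
Nodes removed: 1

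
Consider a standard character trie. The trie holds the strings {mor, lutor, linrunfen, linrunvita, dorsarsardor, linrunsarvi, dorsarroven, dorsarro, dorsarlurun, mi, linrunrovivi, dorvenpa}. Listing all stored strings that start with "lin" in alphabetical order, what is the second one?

linrunrovivi

Words with prefix "lin", in lexicographic order: "linrunfen", "linrunrovivi", "linrunsarvi", "linrunvita"
The 2nd is linrunrovivi.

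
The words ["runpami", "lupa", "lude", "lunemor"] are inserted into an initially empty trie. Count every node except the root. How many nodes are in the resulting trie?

18

Count nodes per top-level branch (shared prefixes stored once):
  'l'-branch (lude, lunemor, lupa): 11 nodes
  'r'-branch (runpami): 7 nodes
Sum: 18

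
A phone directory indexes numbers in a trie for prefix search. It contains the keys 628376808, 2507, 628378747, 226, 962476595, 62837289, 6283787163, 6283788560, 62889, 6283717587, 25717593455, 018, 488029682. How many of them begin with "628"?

Traverse to the node for "628", then collect every word in that subtree.
Matches: "6283717587", "62837289", "628376808", "6283787163", "628378747", "6283788560", "62889"
Count: 7

7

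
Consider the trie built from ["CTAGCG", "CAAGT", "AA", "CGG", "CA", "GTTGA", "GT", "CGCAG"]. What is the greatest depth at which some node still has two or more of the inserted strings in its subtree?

2

The deepest shared node is where two words last agree before diverging.
"CA" and "CAAGT" agree on "CA" (2 characters) before diverging; nothing deeper is shared.
Longest shared-prefix length: 2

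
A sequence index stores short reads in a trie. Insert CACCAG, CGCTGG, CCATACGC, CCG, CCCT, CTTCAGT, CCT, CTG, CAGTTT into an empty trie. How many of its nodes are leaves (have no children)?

9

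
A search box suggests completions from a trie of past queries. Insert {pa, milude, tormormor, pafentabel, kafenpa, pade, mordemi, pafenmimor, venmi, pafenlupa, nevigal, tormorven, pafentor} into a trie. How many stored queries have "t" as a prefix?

Walk to "t"; the words in its subtree are exactly those with that prefix.
Matches: "tormormor", "tormorven"
Count: 2

2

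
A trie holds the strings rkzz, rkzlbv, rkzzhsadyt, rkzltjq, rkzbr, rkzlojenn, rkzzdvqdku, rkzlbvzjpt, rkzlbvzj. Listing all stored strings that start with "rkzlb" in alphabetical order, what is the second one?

rkzlbvzj

Words with prefix "rkzlb", in lexicographic order: "rkzlbv", "rkzlbvzj", "rkzlbvzjpt"
The 2nd is rkzlbvzj.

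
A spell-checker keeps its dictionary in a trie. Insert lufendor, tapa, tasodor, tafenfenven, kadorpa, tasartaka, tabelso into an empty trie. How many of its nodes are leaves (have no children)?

7

A leaf is a node with no children — equivalently, the end of a word that is not a proper prefix of any other stored word.
Those words: "kadorpa", "lufendor", "tabelso", "tafenfenven", "tapa", "tasartaka", "tasodor"
Leaf count: 7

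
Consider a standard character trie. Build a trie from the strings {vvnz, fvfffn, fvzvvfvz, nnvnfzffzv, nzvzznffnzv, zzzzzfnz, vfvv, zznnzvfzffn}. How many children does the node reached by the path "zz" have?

2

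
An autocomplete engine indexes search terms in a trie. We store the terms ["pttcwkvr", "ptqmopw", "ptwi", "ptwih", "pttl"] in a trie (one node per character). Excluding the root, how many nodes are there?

17

For each word, the new-node count is its length minus the longest prefix already in the trie:
  "pttcwkvr" → 8 new (p, t, t, c, w, k, v, r)
  "ptqmopw" → prefix "pt" already present; 5 new (q, m, o, p, w)
  "ptwi" → prefix "pt" already present; 2 new (w, i)
  "ptwih" → prefix "ptwi" already present; 1 new (h)
  "pttl" → prefix "ptt" already present; 1 new (l)
Total nodes = 8 + 5 + 2 + 1 + 1 = 17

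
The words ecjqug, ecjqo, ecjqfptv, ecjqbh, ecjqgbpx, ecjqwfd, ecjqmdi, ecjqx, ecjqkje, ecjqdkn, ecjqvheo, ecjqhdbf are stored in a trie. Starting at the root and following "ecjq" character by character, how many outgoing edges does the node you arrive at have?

12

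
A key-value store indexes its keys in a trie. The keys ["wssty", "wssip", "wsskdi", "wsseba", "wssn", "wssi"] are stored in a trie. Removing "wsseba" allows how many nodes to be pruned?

A node on "wsseba"'s path can go only if nothing else ends at it or branches off below it.
The suffix "eba" (3 nodes) is used only by "wsseba"; the node for "wss" still has the child "t", so pruning stops there.
Nodes removed: 3

3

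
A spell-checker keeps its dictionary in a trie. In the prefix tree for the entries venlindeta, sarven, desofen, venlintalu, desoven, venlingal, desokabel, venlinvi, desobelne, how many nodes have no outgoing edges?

A leaf is a node with no children — equivalently, the end of a word that is not a proper prefix of any other stored word.
Those words: "desobelne", "desofen", "desokabel", "desoven", "sarven", "venlindeta", "venlingal", "venlintalu", "venlinvi"
Leaf count: 9

9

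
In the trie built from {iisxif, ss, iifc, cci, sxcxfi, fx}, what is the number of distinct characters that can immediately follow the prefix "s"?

2

Walk "s" from the root, arriving at one node.
Characters that immediately follow "s" among the stored strings: {s, x}.
That node has 2 child edges.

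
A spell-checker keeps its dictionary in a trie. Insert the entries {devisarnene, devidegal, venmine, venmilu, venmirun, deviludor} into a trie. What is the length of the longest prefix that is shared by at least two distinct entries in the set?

5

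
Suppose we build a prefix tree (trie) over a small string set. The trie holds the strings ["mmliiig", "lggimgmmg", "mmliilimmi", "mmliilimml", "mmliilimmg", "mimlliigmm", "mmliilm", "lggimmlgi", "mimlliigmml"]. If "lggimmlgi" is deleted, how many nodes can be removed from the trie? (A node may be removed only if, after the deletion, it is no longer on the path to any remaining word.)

After clearing the end-marker at "lggimmlgi", prune upward until reaching a node still needed by another word.
The suffix "mlgi" (4 nodes) is used only by "lggimmlgi"; the node for "lggim" still has the child "g", so pruning stops there.
Nodes removed: 4

4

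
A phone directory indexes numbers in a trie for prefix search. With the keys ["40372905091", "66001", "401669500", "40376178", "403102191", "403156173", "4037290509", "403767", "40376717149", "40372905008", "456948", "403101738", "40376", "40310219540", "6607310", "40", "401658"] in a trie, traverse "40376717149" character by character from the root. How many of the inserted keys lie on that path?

Traverse "40376717149" character by character; count nodes along the way that are marked as word ends.
Prefixes of the query that are stored words: "40", "40376", "403767", "40376717149"
Count: 4

4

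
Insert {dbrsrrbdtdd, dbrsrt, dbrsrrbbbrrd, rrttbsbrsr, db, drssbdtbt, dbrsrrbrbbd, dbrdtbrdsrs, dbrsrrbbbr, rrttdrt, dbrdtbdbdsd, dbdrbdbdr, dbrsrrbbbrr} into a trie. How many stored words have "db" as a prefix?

Filter for entries beginning with "db":
Words under "db": db, dbdrbdbdr, dbrdtbdbdsd, dbrdtbrdsrs, dbrsrrbbbr, dbrsrrbbbrr, dbrsrrbbbrrd, dbrsrrbdtdd, dbrsrrbrbbd, dbrsrt
Count: 10

10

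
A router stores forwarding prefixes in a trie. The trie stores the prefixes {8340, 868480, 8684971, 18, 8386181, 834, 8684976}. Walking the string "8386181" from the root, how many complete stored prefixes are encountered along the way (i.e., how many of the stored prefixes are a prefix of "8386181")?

Check each prefix of "8386181" against the stored set — each match is an end-marker on the path.
Prefixes of the query that are stored words: "8386181"
Count: 1

1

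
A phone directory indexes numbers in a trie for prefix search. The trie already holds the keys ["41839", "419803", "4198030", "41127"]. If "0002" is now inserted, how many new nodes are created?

No existing word starts with "0", so every character of "0002" needs a new node.
4 − 0 = 4 new nodes.

4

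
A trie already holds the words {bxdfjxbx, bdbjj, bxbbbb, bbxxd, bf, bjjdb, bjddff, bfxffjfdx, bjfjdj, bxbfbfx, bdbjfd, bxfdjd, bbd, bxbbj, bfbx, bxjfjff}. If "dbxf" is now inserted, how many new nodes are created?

Nothing in the trie begins with "d"; the whole of "dbxf" is new.
4 − 0 = 4 new nodes.

4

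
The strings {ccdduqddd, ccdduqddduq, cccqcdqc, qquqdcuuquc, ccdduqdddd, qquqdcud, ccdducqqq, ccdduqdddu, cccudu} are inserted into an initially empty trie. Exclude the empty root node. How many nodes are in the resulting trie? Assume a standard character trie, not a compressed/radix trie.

Trie structure (* marks end of a word):
(root)
├─ c
│  └─ c
│     ├─ c
│     │  ├─ q
│     │  │  └─ c
│     │  │     └─ d
│     │  │        └─ q
│     │  │           └─ c *
│     │  └─ u
│     │     └─ d
│     │        └─ u *
│     └─ d
│        └─ d
│           └─ u
│              ├─ c
│              │  └─ q
│              │     └─ q
│              │        └─ q *
│              └─ q
│                 └─ d
│                    └─ d
│                       └─ d *
│                          ├─ d *
│                          └─ u *
│                             └─ q *
└─ q
   └─ q
      └─ u
         └─ q
            └─ d
               └─ c
                  └─ u
                     ├─ d *
                     └─ u
                        └─ q
                           └─ u
                              └─ c *
Counting every labelled node above: 37.

37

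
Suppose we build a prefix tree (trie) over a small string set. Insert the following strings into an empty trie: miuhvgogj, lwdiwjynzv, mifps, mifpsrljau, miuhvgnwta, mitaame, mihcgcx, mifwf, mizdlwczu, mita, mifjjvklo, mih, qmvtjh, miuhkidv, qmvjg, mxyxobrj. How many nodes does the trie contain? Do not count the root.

75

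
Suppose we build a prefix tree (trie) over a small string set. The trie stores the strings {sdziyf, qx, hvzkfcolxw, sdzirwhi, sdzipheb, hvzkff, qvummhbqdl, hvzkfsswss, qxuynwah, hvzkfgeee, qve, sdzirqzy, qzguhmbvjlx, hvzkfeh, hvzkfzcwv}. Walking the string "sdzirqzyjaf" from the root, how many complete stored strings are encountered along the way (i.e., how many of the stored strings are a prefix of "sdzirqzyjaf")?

1

Traverse "sdzirqzyjaf" character by character; count nodes along the way that are marked as word ends.
Prefixes of the query that are stored words: "sdzirqzy"
Count: 1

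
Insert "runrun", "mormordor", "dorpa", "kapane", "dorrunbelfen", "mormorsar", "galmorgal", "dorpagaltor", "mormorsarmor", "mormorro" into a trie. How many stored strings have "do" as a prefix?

Walk to "do"; the words in its subtree are exactly those with that prefix.
Words under "do": dorpa, dorpagaltor, dorrunbelfen
Count: 3

3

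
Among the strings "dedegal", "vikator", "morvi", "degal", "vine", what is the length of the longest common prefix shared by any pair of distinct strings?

2

Look for the deepest trie node that still has at least two words in its subtree.
"dedegal" and "degal" agree on "de" (2 characters) before diverging; nothing deeper is shared.
Longest shared-prefix length: 2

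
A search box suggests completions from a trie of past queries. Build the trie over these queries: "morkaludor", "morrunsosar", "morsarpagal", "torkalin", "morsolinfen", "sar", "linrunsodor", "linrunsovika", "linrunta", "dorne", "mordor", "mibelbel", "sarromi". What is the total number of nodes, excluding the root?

80

Trace insertions, counting only characters that open a new branch:
  "morkaludor" → 10 new (m, o, r, k, a, l, u, d, o, r)
  "morrunsosar" → prefix "mor" already present; 8 new (r, u, n, s, o, s, a, r)
  "morsarpagal" → prefix "mor" already present; 8 new (s, a, r, p, a, g, a, l)
  "torkalin" → 8 new (t, o, r, k, a, l, i, n)
  "morsolinfen" → prefix "mors" already present; 7 new (o, l, i, n, f, e, n)
  "sar" → 3 new (s, a, r)
  "linrunsodor" → 11 new (l, i, n, r, u, n, s, o, d, o, r)
  "linrunsovika" → prefix "linrunso" already present; 4 new (v, i, k, a)
  "linrunta" → prefix "linrun" already present; 2 new (t, a)
  "dorne" → 5 new (d, o, r, n, e)
  "mordor" → prefix "mor" already present; 3 new (d, o, r)
  "mibelbel" → prefix "m" already present; 7 new (i, b, e, l, b, e, l)
  "sarromi" → prefix "sar" already present; 4 new (r, o, m, i)
Total nodes = 10 + 8 + 8 + 8 + 7 + 3 + 11 + 4 + 2 + 5 + 3 + 7 + 4 = 80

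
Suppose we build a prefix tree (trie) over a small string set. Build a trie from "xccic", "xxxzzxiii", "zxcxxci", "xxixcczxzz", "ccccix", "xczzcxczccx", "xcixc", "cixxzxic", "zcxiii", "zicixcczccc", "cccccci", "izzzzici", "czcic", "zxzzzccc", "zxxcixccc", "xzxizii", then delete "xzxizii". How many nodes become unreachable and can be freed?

A node on "xzxizii"'s path can go only if nothing else ends at it or branches off below it.
The suffix "zxizii" (6 nodes) is used only by "xzxizii"; the node for "x" still has the child "c", so pruning stops there.
Nodes removed: 6

6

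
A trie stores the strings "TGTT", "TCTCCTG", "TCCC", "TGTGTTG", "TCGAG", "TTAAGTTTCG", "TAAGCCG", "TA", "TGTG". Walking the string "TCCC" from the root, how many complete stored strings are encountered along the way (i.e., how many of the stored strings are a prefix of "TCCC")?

Walk "TCCC" from the root; an end-of-word marker is hit whenever a stored word is a prefix of "TCCC".
Prefixes of the query that are stored words: "TCCC"
Count: 1

1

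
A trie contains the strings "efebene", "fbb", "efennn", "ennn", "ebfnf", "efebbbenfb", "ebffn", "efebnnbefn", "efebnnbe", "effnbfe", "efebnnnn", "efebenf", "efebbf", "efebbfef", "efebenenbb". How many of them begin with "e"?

Walk to "e"; the words in its subtree are exactly those with that prefix.
Matches: "ebffn", "ebfnf", "efebbbenfb", "efebbf", "efebbfef", "efebene", "efebenenbb", "efebenf", "efebnnbe", "efebnnbefn", "efebnnnn", "efennn", "effnbfe", "ennn"
Count: 14

14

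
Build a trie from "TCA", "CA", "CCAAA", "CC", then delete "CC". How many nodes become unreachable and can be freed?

0

Walk "CC" from the leaf back toward the root, removing each node that no remaining word uses.
Every node on "CC" is still needed (e.g. by "CCAAA"), so nothing is freed.
Nodes removed: 0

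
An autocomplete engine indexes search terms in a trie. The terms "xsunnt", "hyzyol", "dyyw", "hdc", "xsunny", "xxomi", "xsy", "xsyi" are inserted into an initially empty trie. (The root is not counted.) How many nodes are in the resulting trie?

Trie structure (* marks end of a word):
(root)
├─ d
│  └─ y
│     └─ y
│        └─ w *
├─ h
│  ├─ d
│  │  └─ c *
│  └─ y
│     └─ z
│        └─ y
│           └─ o
│              └─ l *
└─ x
   ├─ s
   │  ├─ u
   │  │  └─ n
   │  │     └─ n
   │  │        ├─ t *
   │  │        └─ y *
   │  └─ y *
   │     └─ i *
   └─ x
      └─ o
         └─ m
            └─ i *
Counting every labelled node above: 25.

25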